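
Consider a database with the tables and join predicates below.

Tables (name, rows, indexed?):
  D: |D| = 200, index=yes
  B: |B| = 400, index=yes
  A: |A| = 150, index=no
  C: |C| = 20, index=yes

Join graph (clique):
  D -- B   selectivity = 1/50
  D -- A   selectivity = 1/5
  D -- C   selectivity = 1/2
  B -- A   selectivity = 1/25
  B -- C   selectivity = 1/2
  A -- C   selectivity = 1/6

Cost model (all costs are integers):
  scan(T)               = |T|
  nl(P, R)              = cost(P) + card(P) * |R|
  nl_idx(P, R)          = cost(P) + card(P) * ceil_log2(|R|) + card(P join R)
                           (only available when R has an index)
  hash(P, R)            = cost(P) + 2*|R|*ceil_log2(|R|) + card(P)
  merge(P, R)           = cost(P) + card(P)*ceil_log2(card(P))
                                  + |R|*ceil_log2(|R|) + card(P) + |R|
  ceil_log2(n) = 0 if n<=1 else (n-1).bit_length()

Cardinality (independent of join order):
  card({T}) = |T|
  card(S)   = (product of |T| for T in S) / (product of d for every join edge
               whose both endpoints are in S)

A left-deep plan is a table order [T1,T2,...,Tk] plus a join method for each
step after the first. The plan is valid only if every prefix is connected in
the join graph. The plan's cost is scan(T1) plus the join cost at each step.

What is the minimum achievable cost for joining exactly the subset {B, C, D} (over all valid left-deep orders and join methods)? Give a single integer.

5400

Selinger DP over subsets of {B,C,D}:
  {D}: scan cost=200, card=200
  {B}: scan cost=400, card=400
  {C}: scan cost=20, card=20
  {BD}: card=1600; try (B,nl_idx)→3600, (D,hash)→4000, (D,nl_idx)→5200, (B,merge)→6000, (D,merge)→6200, (B,hash)→7600 …(+2); best=3600 via (B,nl_idx)
  {CD}: card=2000; try (C,hash)→600, (D,merge)→1940, (C,merge)→2120, (D,nl_idx)→2180, (C,nl_idx)→3200, (D,hash)→3240 …(+2); best=600 via (C,hash)
  {BC}: card=4000; try (C,hash)→1000, (B,merge)→4140, (B,nl_idx)→4200, (C,merge)→4520, (C,nl_idx)→6400, (B,hash)→7240 …(+2); best=1000 via (C,hash)
  {BCD}: card=8000; try (C,hash)→5400, (D,hash)→8200, (B,hash)→9800, (C,nl_idx)→19600, (C,merge)→22920, (B,nl_idx)→26600 …(+6); best=5400 via (C,hash)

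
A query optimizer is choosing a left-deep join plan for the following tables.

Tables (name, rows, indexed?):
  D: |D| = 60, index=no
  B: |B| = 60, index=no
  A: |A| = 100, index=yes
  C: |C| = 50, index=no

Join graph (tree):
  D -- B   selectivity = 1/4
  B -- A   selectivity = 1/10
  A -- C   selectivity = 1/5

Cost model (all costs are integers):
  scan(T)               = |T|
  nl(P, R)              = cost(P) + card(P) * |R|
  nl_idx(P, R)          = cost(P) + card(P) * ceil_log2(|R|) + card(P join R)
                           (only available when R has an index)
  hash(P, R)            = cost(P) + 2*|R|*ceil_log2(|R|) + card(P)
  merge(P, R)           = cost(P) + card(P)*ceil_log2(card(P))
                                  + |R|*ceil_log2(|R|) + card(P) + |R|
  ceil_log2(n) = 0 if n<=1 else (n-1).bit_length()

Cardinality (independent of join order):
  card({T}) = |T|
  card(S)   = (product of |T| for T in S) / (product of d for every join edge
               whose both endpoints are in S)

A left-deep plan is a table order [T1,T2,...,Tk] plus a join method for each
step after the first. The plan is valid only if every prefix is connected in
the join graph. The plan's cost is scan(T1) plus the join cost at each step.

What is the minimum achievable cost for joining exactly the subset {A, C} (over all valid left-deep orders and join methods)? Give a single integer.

800

Selinger DP over subsets of {A,C}:
  {A}: scan cost=100, card=100
  {C}: scan cost=50, card=50
  {AC}: card=1000; try (C,hash)→800, (A,merge)→1200, (C,merge)→1250, (A,nl_idx)→1400, (A,hash)→1500, (A,nl)→5050 …(+1); best=800 via (C,hash)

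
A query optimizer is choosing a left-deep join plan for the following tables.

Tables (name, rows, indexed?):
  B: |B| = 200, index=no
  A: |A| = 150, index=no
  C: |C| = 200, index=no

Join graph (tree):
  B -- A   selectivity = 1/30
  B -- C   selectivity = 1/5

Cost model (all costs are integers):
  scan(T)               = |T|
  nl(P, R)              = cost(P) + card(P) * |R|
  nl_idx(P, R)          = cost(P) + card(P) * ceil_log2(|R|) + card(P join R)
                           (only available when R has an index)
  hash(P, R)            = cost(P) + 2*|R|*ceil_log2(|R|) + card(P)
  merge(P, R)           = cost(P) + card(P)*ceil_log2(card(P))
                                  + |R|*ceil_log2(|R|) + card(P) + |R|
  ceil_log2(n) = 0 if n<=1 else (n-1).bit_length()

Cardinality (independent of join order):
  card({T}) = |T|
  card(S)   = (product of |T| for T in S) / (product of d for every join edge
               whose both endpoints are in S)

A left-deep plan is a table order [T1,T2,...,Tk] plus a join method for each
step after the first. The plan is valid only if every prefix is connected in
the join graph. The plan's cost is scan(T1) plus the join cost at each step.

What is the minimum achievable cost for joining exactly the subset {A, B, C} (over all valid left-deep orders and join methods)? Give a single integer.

7000

Selinger DP over subsets of {A,B,C}:
  {B}: scan cost=200, card=200
  {A}: scan cost=150, card=150
  {C}: scan cost=200, card=200
  {AB}: card=1000; try (A,hash)→2800, (B,merge)→3300, (A,merge)→3350, (B,hash)→3500, (B,nl)→30150, (A,nl)→30200; best=2800 via (A,hash)
  {BC}: card=8000; try (C,hash)→3600, (B,hash)→3600, (C,merge)→3800, (B,merge)→3800, (C,nl)→40200, (B,nl)→40200; best=3600 via (C,hash)
  {ABC}: card=40000; try (C,hash)→7000, (A,hash)→14000, (C,merge)→15600, (A,merge)→116950, (C,nl)→202800, (A,nl)→1203600; best=7000 via (C,hash)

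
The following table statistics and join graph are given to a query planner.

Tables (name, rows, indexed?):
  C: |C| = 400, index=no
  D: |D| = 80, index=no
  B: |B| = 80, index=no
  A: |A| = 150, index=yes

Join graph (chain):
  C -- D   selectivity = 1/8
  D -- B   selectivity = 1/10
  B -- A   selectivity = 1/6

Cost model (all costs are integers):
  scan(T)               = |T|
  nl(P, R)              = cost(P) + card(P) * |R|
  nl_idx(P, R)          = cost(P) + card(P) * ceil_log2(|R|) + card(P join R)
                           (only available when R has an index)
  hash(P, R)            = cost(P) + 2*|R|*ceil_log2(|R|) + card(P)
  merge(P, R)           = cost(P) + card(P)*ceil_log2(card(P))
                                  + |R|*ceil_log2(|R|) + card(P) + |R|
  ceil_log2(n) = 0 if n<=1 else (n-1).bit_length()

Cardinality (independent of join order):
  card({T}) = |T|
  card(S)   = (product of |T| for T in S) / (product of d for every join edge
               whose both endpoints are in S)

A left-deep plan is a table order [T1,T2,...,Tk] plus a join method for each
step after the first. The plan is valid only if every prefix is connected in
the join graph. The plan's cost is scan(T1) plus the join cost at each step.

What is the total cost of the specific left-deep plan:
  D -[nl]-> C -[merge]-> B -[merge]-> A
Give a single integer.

step 1: scan D: cost=80, card=80
step 2: join C via nl
    card(P join C) = 80*400/(8) = 4000
    cost = 80 + 80*400 = 32080
step 3: join B via merge
    card(P join B) = 4000*80/(10) = 32000
    cost = 32080 + 4000*12 + 80*7 + 4000 + 80 = 84720
step 4: join A via merge
    card(P join A) = 32000*150/(6) = 800000
    cost = 84720 + 32000*15 + 150*8 + 32000 + 150 = 598070

598070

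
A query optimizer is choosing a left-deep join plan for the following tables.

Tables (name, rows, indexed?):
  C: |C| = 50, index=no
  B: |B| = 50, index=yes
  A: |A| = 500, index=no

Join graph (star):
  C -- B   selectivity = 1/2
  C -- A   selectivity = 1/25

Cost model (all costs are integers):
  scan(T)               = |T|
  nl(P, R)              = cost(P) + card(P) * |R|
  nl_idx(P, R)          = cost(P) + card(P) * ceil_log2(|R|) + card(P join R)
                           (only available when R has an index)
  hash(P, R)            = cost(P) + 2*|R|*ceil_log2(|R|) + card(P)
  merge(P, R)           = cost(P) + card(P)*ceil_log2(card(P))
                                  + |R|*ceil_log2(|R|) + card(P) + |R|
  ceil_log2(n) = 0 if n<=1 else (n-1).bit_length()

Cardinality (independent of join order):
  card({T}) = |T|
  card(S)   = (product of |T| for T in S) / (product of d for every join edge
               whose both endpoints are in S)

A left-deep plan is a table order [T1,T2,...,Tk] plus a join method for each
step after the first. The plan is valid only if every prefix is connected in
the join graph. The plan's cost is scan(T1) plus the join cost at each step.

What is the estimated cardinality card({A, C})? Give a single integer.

Tables in S: A(500), C(50)
Edges inside S: C-A(d=25)
numerator = 500 * 50 = 25000
denominator = 25 = 25
card(S) = 25000 / 25 = 1000

1000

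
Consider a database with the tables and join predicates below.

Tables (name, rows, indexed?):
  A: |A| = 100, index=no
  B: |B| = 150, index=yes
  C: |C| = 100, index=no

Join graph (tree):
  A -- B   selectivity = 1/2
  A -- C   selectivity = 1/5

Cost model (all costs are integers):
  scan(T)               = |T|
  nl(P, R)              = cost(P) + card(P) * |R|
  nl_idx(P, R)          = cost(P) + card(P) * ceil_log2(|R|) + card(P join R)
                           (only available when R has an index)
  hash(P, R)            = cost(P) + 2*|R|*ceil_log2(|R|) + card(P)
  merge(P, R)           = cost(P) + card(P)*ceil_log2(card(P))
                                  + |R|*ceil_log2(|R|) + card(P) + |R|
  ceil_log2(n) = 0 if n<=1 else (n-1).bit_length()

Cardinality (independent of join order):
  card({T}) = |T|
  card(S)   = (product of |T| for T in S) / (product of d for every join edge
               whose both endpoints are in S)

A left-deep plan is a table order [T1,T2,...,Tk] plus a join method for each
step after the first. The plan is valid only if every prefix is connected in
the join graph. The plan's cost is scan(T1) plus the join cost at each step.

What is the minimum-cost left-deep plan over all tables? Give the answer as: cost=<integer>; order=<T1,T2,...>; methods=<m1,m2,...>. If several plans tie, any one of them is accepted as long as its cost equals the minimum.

Selinger DP (subsets sized 1..n):
  {A}: scan cost=100, card=100
  {B}: scan cost=150, card=150
  {C}: scan cost=100, card=100
  {AB}: card=7500; try (A,hash)→1700, (B,merge)→2250, (A,merge)→2300, (B,hash)→2600, (B,nl_idx)→8400, (B,nl)→15100 …(+1); best=1700 via (A,hash)
  {AC}: card=2000; try (C,hash)→1600, (A,hash)→1600, (C,merge)→1700, (A,merge)→1700, (C,nl)→10100, (A,nl)→10100; best=1600 via (C,hash)
  {ABC}: card=150000; try (B,hash)→6000, (C,hash)→10600, (B,merge)→26950, (C,merge)→107500, (B,nl_idx)→167600, (B,nl)→301600 …(+1); best=6000 via (B,hash)

cost=6000; order=A,C,B; methods=hash,hash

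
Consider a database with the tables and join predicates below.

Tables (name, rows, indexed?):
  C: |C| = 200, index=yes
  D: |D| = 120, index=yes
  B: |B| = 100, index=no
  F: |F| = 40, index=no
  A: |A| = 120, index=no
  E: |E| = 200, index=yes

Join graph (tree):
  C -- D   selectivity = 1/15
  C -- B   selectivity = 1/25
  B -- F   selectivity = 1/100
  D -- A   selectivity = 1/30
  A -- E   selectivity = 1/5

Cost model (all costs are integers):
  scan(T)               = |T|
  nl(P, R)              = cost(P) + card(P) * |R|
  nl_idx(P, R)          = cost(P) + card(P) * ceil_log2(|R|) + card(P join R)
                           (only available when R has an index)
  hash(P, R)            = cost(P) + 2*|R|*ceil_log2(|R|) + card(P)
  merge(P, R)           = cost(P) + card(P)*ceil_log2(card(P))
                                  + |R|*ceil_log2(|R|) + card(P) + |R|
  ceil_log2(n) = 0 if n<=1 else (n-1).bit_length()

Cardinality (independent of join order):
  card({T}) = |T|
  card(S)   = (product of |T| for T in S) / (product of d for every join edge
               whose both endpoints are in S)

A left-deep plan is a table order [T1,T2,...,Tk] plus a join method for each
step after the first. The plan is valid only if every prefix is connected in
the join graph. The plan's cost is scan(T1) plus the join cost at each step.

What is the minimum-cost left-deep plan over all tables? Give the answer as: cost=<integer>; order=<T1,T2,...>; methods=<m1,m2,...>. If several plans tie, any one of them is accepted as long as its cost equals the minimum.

cost=21000; order=B,F,C,D,A,E; methods=hash,nl_idx,hash,hash,hash

Selinger DP (subsets sized 1..n):
  {C}: scan cost=200, card=200
  {D}: scan cost=120, card=120
  {B}: scan cost=100, card=100
  {F}: scan cost=40, card=40
  {A}: scan cost=120, card=120
  {E}: scan cost=200, card=200
  {CD}: card=1600; try (D,hash)→2080, (C,nl_idx)→2680, (C,merge)→2880, (D,merge)→2960, (D,nl_idx)→3200, (C,hash)→3440 …(+2); best=2080 via (D,hash)
  {BC}: card=800; try (C,nl_idx)→1700, (B,hash)→1800, (C,merge)→2700, (B,merge)→2800, (C,hash)→3400, (C,nl)→20100 …(+1); best=1700 via (C,nl_idx)
  {AD}: card=480; try (D,nl_idx)→1440, (D,hash)→1920, (A,hash)→1920, (D,merge)→2040, (A,merge)→2040, (D,nl)→14520 …(+1); best=1440 via (D,nl_idx)
  {BF}: card=40; try (F,hash)→680, (B,merge)→1120, (F,merge)→1180, (B,hash)→1480, (B,nl)→4040, (F,nl)→4100; best=680 via (F,hash)
  {AE}: card=4800; try (A,hash)→2080, (E,merge)→2880, (A,merge)→2960, (E,hash)→3440, (E,nl_idx)→5880, (E,nl)→24120 …(+1); best=2080 via (A,hash)
  {BCD}: card=6400; try (D,hash)→4180, (B,hash)→5080, (D,merge)→11460, (D,nl_idx)→13700, (B,merge)→22080, (D,nl)→97700 …(+1); best=4180 via (D,hash)
  {ACD}: card=6400; try (C,hash)→5120, (A,hash)→5360, (C,merge)→8040, (C,nl_idx)→11680, (A,merge)→22240, (C,nl)→97440 …(+1); best=5120 via (C,hash)
  {BCF}: card=320; try (C,nl_idx)→1320, (C,merge)→2760, (F,hash)→2980, (C,hash)→3920, (C,nl)→8680, (F,merge)→10780 …(+1); best=1320 via (C,nl_idx)
  {ADE}: card=19200; try (E,hash)→5120, (E,merge)→8040, (D,hash)→8560, (E,nl_idx)→24480, (D,nl_idx)→54880, (D,merge)→70240 …(+2); best=5120 via (E,hash)
  {BCDF}: card=2560; try (D,hash)→3320, (D,merge)→5480, (D,nl_idx)→6120, (F,hash)→11060, (D,nl)→39720, (F,merge)→94060 …(+1); best=3320 via (D,hash)
  {ABCD}: card=25600; try (A,hash)→12260, (B,hash)→12920, (A,merge)→94740, (B,merge)→95520, (B,nl)→645120, (A,nl)→772180; best=12260 via (A,hash)
  {ACDE}: card=256000; try (E,hash)→14720, (C,hash)→27520, (E,merge)→96520, (E,nl_idx)→312320, (C,merge)→314120, (C,nl_idx)→414720 …(+2); best=14720 via (E,hash)
  {ABCDF}: card=10240; try (A,hash)→7560, (A,merge)→37560, (F,hash)→38340, (A,nl)→310520, (F,merge)→422140, (F,nl)→1036260; best=7560 via (A,hash)
  {ABCDE}: card=1024000; try (E,hash)→41060, (B,hash)→272120, (E,merge)→423660, (E,nl_idx)→1241060, (B,merge)→4879520, (E,nl)→5132260 …(+1); best=41060 via (E,hash)
  {ABCDEF}: card=409600; try (E,hash)→21000, (E,merge)→162960, (E,nl_idx)→499080, (F,hash)→1065540, (E,nl)→2055560, (F,merge)→21545340 …(+1); best=21000 via (E,hash)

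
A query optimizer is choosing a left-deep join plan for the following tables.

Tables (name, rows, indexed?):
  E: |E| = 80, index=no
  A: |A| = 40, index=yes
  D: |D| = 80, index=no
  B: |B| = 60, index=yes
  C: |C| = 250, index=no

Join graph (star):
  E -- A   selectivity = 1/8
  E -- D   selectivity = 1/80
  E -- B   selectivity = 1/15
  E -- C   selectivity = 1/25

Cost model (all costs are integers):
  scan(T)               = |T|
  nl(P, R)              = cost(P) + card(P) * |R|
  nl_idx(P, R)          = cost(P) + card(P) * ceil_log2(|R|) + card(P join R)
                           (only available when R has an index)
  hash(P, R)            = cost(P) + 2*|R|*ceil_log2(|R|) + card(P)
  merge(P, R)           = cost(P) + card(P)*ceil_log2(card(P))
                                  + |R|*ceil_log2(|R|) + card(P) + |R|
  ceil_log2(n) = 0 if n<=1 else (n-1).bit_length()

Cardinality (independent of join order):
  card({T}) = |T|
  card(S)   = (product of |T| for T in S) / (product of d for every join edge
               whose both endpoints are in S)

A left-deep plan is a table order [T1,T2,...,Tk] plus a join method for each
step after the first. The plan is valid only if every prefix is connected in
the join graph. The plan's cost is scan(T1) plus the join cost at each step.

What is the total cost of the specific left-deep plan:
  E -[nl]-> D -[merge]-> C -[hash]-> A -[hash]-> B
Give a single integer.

15370

step 1: scan E: cost=80, card=80
step 2: join D via nl
    card(P join D) = 80*80/(80) = 80
    cost = 80 + 80*80 = 6480
step 3: join C via merge
    card(P join C) = 80*250/(25) = 800
    cost = 6480 + 80*7 + 250*8 + 80 + 250 = 9370
step 4: join A via hash
    card(P join A) = 800*40/(8) = 4000
    cost = 9370 + 2*40*6 + 800 = 10650
step 5: join B via hash
    card(P join B) = 4000*60/(15) = 16000
    cost = 10650 + 2*60*6 + 4000 = 15370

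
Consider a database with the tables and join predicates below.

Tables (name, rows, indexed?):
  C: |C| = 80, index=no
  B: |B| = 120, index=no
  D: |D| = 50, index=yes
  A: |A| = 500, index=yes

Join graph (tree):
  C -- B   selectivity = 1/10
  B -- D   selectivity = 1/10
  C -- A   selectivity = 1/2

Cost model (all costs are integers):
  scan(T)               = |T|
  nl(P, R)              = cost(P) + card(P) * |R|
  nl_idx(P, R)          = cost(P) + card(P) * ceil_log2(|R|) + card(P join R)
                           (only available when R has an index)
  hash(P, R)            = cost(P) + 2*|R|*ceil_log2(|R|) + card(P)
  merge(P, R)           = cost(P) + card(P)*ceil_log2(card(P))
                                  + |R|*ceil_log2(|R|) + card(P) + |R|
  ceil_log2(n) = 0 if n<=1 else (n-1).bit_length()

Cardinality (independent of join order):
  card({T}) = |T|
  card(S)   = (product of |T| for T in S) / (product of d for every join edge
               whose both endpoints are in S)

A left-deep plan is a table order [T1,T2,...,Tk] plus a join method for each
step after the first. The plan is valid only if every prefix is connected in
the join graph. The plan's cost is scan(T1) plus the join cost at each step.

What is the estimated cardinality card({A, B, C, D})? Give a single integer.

Tables in S: A(500), B(120), C(80), D(50)
Edges inside S: C-B(d=10), B-D(d=10), C-A(d=2)
numerator = 500 * 120 * 80 * 50 = 240000000
denominator = 10 * 10 * 2 = 200
card(S) = 240000000 / 200 = 1200000

1200000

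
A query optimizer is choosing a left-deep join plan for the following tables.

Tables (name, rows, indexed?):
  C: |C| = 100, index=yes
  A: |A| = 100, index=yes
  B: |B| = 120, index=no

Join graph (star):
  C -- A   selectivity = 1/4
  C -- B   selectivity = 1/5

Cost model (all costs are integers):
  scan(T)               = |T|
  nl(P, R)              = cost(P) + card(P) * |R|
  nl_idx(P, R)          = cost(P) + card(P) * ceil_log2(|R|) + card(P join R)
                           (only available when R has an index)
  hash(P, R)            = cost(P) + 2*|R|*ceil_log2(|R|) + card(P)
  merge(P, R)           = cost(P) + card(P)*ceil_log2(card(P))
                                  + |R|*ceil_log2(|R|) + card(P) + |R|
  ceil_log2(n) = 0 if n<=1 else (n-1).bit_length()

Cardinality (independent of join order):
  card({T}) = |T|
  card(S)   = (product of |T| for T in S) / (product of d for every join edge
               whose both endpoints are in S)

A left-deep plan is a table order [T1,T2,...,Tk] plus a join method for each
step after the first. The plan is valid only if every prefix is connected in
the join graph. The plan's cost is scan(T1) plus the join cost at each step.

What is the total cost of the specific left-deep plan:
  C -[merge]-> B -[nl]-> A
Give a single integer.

step 1: scan C: cost=100, card=100
step 2: join B via merge
    card(P join B) = 100*120/(5) = 2400
    cost = 100 + 100*7 + 120*7 + 100 + 120 = 1860
step 3: join A via nl
    card(P join A) = 2400*100/(4) = 60000
    cost = 1860 + 2400*100 = 241860

241860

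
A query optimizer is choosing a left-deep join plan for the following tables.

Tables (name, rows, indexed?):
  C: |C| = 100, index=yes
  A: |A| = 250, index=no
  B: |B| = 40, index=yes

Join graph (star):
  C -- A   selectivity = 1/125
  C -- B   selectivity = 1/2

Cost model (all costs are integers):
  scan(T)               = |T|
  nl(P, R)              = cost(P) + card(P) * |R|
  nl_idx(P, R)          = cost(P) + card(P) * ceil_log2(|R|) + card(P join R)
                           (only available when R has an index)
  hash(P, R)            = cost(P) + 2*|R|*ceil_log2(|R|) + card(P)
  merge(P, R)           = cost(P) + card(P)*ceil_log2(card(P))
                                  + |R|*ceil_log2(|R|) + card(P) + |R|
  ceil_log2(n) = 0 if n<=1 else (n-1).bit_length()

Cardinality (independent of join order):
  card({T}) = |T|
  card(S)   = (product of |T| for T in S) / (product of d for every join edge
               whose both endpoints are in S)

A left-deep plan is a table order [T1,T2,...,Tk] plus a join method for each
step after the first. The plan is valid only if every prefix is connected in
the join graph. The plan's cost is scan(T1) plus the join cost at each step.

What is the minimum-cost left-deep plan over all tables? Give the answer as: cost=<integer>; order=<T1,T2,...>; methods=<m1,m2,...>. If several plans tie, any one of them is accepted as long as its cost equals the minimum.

cost=2580; order=A,C,B; methods=hash,hash

Selinger DP (subsets sized 1..n):
  {C}: scan cost=100, card=100
  {A}: scan cost=250, card=250
  {B}: scan cost=40, card=40
  {AC}: card=200; try (C,hash)→1900, (C,nl_idx)→2200, (A,merge)→3150, (C,merge)→3300, (A,hash)→4200, (A,nl)→25100 …(+1); best=1900 via (C,hash)
  {BC}: card=2000; try (B,hash)→680, (C,merge)→1120, (B,merge)→1180, (C,hash)→1480, (C,nl_idx)→2320, (B,nl_idx)→2700 …(+2); best=680 via (B,hash)
  {ABC}: card=4000; try (B,hash)→2580, (B,merge)→3980, (A,hash)→6680, (B,nl_idx)→7100, (B,nl)→9900, (A,merge)→26930 …(+1); best=2580 via (B,hash)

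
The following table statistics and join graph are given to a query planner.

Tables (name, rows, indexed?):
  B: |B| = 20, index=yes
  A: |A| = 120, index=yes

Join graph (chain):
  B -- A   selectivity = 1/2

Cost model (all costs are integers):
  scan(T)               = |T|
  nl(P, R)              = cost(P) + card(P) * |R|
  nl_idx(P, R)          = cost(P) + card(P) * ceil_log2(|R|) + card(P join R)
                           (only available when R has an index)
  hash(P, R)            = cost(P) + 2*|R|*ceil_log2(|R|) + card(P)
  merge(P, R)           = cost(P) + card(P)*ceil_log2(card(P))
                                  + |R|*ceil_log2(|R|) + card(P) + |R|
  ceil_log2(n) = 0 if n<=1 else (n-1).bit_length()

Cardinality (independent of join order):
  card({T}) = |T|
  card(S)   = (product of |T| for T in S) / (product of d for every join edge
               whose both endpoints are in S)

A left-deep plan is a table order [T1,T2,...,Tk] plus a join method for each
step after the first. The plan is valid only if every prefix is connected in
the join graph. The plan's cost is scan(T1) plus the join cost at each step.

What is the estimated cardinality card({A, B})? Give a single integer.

Tables in S: A(120), B(20)
Edges inside S: B-A(d=2)
numerator = 120 * 20 = 2400
denominator = 2 = 2
card(S) = 2400 / 2 = 1200

1200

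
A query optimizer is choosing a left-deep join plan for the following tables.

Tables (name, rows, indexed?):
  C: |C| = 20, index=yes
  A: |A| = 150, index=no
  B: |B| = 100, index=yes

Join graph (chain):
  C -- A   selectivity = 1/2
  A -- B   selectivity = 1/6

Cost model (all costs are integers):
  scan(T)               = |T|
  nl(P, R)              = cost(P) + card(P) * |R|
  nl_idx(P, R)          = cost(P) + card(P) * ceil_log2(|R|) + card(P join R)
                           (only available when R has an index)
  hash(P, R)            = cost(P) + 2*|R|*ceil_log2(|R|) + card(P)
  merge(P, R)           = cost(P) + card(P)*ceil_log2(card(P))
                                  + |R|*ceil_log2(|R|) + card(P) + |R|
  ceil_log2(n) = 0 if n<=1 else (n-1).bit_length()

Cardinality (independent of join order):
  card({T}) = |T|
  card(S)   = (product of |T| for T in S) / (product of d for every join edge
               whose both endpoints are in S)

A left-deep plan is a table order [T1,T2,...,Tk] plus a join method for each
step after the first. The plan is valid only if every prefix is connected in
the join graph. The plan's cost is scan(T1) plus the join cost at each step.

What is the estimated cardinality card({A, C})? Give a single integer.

Tables in S: A(150), C(20)
Edges inside S: C-A(d=2)
numerator = 150 * 20 = 3000
denominator = 2 = 2
card(S) = 3000 / 2 = 1500

1500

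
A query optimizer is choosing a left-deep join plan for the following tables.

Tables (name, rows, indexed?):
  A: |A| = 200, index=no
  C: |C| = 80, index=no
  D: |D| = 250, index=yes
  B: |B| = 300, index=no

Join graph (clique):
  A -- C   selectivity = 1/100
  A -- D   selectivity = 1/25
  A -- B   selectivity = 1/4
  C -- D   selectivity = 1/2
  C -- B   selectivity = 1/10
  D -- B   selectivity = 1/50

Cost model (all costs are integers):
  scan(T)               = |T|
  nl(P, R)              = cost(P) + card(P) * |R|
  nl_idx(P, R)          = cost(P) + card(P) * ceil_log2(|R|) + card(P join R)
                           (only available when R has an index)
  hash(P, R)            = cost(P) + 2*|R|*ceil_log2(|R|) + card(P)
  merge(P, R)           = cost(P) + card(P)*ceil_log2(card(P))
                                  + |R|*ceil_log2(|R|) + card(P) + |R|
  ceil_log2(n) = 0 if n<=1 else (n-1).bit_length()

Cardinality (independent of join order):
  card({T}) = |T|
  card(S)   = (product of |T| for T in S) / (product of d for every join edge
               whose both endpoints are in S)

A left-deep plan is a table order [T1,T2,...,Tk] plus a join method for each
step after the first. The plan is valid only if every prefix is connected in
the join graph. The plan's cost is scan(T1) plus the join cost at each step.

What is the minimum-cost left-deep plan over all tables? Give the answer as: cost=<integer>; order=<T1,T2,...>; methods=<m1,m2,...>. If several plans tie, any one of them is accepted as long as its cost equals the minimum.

cost=9800; order=A,C,D,B; methods=hash,nl_idx,hash

Selinger DP (subsets sized 1..n):
  {A}: scan cost=200, card=200
  {C}: scan cost=80, card=80
  {D}: scan cost=250, card=250
  {B}: scan cost=300, card=300
  {AC}: card=160; try (C,hash)→1520, (A,merge)→2520, (C,merge)→2640, (A,hash)→3360, (A,nl)→16080, (C,nl)→16200; best=1520 via (C,hash)
  {AD}: card=2000; try (A,hash)→3700, (D,nl_idx)→3800, (D,merge)→4250, (A,merge)→4300, (D,hash)→4400, (D,nl)→50200 …(+1); best=3700 via (A,hash)
  {AB}: card=15000; try (A,hash)→3800, (B,merge)→5000, (A,merge)→5100, (B,hash)→5800, (B,nl)→60200, (A,nl)→60300; best=3800 via (A,hash)
  {CD}: card=10000; try (C,hash)→1620, (D,merge)→2970, (C,merge)→3140, (D,hash)→4160, (D,nl_idx)→10720, (D,nl)→20080 …(+1); best=1620 via (C,hash)
  {BC}: card=2400; try (C,hash)→1720, (B,merge)→3720, (C,merge)→3940, (B,hash)→5560, (B,nl)→24080, (C,nl)→24300; best=1720 via (C,hash)
  {BD}: card=1500; try (D,nl_idx)→4200, (D,hash)→4600, (B,merge)→5500, (D,merge)→5550, (B,hash)→5900, (B,nl)→75250 …(+1); best=4200 via (D,nl_idx)
  {ACD}: card=800; try (D,nl_idx)→3600, (D,merge)→5210, (D,hash)→5680, (C,hash)→6820, (A,hash)→14820, (C,merge)→28340 …(+4); best=3600 via (D,nl_idx)
  {ABC}: card=1200; try (B,merge)→5960, (B,hash)→7080, (A,hash)→7320, (C,hash)→19920, (A,merge)→34720, (B,nl)→49520 …(+3); best=5960 via (B,merge)
  {ABD}: card=3000; try (A,hash)→8900, (B,hash)→11100, (D,hash)→22800, (A,merge)→24000, (B,merge)→30700, (D,nl_idx)→126800 …(+4); best=8900 via (A,hash)
  {BCD}: card=6000; try (C,hash)→6820, (D,hash)→8120, (B,hash)→17020, (C,merge)→22840, (D,nl_idx)→26920, (D,merge)→35170 …(+4); best=6820 via (C,hash)
  {ABCD}: card=120; try (B,hash)→9800, (D,hash)→11160, (C,hash)→13020, (B,merge)→15400, (D,nl_idx)→15680, (A,hash)→16020 …(+7); best=9800 via (B,hash)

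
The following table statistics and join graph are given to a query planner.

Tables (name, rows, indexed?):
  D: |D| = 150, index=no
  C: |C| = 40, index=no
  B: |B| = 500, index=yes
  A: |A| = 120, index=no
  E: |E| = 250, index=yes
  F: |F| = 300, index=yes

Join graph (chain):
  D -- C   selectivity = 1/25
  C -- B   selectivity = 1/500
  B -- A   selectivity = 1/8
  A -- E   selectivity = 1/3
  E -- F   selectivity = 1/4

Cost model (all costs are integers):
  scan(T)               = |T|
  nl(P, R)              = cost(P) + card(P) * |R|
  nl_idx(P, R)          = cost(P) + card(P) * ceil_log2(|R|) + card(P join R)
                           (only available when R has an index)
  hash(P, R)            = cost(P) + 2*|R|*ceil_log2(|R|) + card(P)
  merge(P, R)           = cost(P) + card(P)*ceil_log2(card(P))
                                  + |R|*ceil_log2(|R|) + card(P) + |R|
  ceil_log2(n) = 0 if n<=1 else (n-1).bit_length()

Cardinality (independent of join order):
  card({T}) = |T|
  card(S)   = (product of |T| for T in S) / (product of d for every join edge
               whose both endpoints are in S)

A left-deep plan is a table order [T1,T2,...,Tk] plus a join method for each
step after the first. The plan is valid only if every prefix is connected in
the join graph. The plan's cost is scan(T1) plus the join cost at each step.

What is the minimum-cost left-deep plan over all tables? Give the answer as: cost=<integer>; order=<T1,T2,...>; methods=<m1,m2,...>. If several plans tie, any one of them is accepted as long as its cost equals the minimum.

cost=316990; order=C,B,D,A,E,F; methods=nl_idx,merge,hash,hash,hash

Selinger DP (subsets sized 1..n):
  {D}: scan cost=150, card=150
  {C}: scan cost=40, card=40
  {B}: scan cost=500, card=500
  {A}: scan cost=120, card=120
  {E}: scan cost=250, card=250
  {F}: scan cost=300, card=300
  {CD}: card=240; try (C,hash)→780, (D,merge)→1670, (C,merge)→1780, (D,hash)→2480, (D,nl)→6040, (C,nl)→6150; best=780 via (C,hash)
  {BC}: card=40; try (B,nl_idx)→440, (C,hash)→1480, (B,merge)→5320, (C,merge)→5780, (B,hash)→9080, (B,nl)→20040 …(+1); best=440 via (B,nl_idx)
  {AB}: card=7500; try (A,hash)→2680, (B,merge)→6080, (A,merge)→6460, (B,nl_idx)→8700, (B,hash)→9240, (B,nl)→60120 …(+1); best=2680 via (A,hash)
  {AE}: card=10000; try (A,hash)→2180, (E,merge)→3330, (A,merge)→3460, (E,hash)→4240, (E,nl_idx)→11080, (E,nl)→30120 …(+1); best=2180 via (A,hash)
  {EF}: card=18750; try (E,hash)→4600, (F,merge)→5500, (E,merge)→5550, (F,hash)→5900, (F,nl_idx)→21250, (E,nl_idx)→21450 …(+2); best=4600 via (E,hash)
  {BCD}: card=240; try (D,merge)→2070, (D,hash)→2880, (B,nl_idx)→3180, (D,nl)→6440, (B,merge)→7940, (B,hash)→10020 …(+1); best=2070 via (D,merge)
  {ABC}: card=600; try (A,merge)→1680, (A,hash)→2160, (A,nl)→5240, (C,hash)→10660, (C,merge)→107960, (C,nl)→302680; best=1680 via (A,merge)
  {ABE}: card=625000; try (E,hash)→14180, (B,hash)→21180, (E,merge)→109930, (B,merge)→157180, (E,nl_idx)→687680, (B,nl_idx)→717180 …(+2); best=14180 via (E,hash)
  {AEF}: card=750000; try (F,hash)→17580, (A,hash)→25030, (F,merge)→155180, (A,merge)→305560, (F,nl_idx)→842180, (A,nl)→2254600 …(+1); best=17580 via (F,hash)
  {ABCD}: card=3600; try (A,hash)→3990, (D,hash)→4680, (A,merge)→5190, (D,merge)→9630, (A,nl)→30870, (D,nl)→91680; best=3990 via (A,hash)
  {ABCE}: card=50000; try (E,hash)→6280, (E,merge)→10530, (E,nl_idx)→56480, (E,nl)→151680, (C,hash)→639660, (C,merge)→13139460 …(+1); best=6280 via (E,hash)
  {ABEF}: card=46875000; try (F,hash)→644580, (B,hash)→776580, (F,merge)→13142180, (B,merge)→15772580, (F,nl_idx)→52514180, (B,nl_idx)→53642580 …(+2); best=644580 via (F,hash)
  {ABCDE}: card=300000; try (E,hash)→11590, (E,merge)→53040, (D,hash)→58680, (E,nl_idx)→332790, (D,merge)→857630, (E,nl)→903990 …(+1); best=11590 via (E,hash)
  {ABCEF}: card=3750000; try (F,hash)→61680, (F,merge)→859280, (F,nl_idx)→4206280, (F,nl)→15006280, (C,hash)→47520060, (C,merge)→1266269860 …(+1); best=61680 via (F,hash)
  {ABCDEF}: card=22500000; try (F,hash)→316990, (D,hash)→3814080, (F,merge)→6014590, (F,nl_idx)→25211590, (D,merge)→86313030, (F,nl)→90011590 …(+1); best=316990 via (F,hash)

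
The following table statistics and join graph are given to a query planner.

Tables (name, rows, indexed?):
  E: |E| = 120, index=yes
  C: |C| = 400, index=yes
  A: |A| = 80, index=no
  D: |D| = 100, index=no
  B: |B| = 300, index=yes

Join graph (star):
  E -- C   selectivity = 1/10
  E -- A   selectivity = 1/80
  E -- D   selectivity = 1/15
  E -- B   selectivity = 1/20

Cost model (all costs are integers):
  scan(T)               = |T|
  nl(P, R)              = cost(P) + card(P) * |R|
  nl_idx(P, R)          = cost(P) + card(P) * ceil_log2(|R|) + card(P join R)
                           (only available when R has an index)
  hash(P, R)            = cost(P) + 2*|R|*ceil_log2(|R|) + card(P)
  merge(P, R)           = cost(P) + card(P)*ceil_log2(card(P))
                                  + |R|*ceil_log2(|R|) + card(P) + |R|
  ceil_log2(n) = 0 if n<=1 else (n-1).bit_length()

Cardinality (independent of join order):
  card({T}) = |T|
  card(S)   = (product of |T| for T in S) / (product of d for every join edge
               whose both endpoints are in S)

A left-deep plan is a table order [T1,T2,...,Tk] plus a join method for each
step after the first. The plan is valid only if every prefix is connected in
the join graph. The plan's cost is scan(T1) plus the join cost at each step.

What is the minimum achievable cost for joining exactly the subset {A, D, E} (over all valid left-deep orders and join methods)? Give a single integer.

Selinger DP over subsets of {A,D,E}:
  {E}: scan cost=120, card=120
  {A}: scan cost=80, card=80
  {D}: scan cost=100, card=100
  {AE}: card=120; try (E,nl_idx)→760, (A,hash)→1360, (E,merge)→1680, (A,merge)→1720, (E,hash)→1840, (E,nl)→9680 …(+1); best=760 via (E,nl_idx)
  {DE}: card=800; try (E,nl_idx)→1600, (D,hash)→1640, (E,merge)→1860, (E,hash)→1880, (D,merge)→1880, (E,nl)→12100 …(+1); best=1600 via (E,nl_idx)
  {ADE}: card=800; try (D,hash)→2280, (D,merge)→2520, (A,hash)→3520, (A,merge)→11040, (D,nl)→12760, (A,nl)→65600; best=2280 via (D,hash)

2280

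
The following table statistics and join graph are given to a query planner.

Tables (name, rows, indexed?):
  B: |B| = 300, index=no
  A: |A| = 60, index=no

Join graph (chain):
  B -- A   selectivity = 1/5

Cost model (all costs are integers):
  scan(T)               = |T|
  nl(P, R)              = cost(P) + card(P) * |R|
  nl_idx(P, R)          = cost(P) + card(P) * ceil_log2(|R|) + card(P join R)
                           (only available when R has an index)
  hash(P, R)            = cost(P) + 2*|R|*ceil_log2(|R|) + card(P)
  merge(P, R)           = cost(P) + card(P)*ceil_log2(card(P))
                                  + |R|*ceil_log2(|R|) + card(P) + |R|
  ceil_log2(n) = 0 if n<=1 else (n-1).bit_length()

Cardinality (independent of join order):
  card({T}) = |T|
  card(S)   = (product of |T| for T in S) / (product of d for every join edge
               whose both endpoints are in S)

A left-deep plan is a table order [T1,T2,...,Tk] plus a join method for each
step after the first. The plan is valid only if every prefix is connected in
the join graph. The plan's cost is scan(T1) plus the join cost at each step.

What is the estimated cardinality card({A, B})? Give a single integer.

3600

Tables in S: A(60), B(300)
Edges inside S: B-A(d=5)
numerator = 60 * 300 = 18000
denominator = 5 = 5
card(S) = 18000 / 5 = 3600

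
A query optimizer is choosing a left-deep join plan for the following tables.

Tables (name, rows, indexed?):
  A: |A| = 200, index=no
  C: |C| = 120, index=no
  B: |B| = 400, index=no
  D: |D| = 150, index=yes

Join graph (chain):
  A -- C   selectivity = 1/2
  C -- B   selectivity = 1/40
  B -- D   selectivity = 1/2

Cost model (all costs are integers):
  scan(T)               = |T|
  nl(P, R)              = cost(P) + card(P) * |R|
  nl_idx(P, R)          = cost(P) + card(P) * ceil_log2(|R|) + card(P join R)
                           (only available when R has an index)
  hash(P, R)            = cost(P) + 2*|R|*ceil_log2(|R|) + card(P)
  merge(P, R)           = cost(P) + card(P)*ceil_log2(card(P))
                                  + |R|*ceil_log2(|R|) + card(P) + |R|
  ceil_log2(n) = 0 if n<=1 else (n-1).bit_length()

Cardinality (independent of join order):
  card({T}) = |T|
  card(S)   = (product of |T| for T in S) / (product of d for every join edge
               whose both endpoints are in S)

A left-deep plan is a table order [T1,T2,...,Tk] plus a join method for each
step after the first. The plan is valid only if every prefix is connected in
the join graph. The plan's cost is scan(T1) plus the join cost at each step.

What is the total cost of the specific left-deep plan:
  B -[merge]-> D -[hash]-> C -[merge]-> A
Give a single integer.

step 1: scan B: cost=400, card=400
step 2: join D via merge
    card(P join D) = 400*150/(2) = 30000
    cost = 400 + 400*9 + 150*8 + 400 + 150 = 5750
step 3: join C via hash
    card(P join C) = 30000*120/(40) = 90000
    cost = 5750 + 2*120*7 + 30000 = 37430
step 4: join A via merge
    card(P join A) = 90000*200/(2) = 9000000
    cost = 37430 + 90000*17 + 200*8 + 90000 + 200 = 1659230

1659230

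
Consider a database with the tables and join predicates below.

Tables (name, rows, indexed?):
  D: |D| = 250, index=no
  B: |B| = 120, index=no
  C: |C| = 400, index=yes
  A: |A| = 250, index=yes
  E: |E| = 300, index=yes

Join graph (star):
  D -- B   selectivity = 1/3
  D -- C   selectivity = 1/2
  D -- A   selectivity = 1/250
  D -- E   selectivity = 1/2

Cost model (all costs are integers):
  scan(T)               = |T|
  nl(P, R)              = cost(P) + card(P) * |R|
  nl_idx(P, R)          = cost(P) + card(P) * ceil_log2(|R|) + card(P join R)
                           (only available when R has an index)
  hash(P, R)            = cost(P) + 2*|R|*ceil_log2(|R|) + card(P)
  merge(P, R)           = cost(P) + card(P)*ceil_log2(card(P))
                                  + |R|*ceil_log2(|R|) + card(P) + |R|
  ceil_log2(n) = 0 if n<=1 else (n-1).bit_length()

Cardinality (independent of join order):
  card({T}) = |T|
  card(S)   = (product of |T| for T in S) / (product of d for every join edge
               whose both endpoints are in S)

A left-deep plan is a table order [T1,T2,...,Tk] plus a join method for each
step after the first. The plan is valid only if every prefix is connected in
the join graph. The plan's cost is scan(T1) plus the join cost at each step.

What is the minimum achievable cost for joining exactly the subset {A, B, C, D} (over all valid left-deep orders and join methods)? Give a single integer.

21630

Selinger DP over subsets of {A,B,C,D}:
  {D}: scan cost=250, card=250
  {B}: scan cost=120, card=120
  {C}: scan cost=400, card=400
  {A}: scan cost=250, card=250
  {BD}: card=10000; try (B,hash)→2180, (D,merge)→3330, (B,merge)→3460, (D,hash)→4240, (D,nl)→30120, (B,nl)→30250; best=2180 via (B,hash)
  {CD}: card=50000; try (D,hash)→4800, (C,merge)→6500, (D,merge)→6650, (C,hash)→7700, (C,nl_idx)→52500, (C,nl)→100250 …(+1); best=4800 via (D,hash)
  {AD}: card=250; try (A,nl_idx)→2500, (D,hash)→4500, (A,hash)→4500, (D,merge)→4750, (A,merge)→4750, (D,nl)→62750 …(+1); best=2500 via (A,nl_idx)
  {BCD}: card=2000000; try (C,hash)→19380, (B,hash)→56480, (C,merge)→156180, (B,merge)→855760, (C,nl_idx)→2092180, (C,nl)→4002180 …(+1); best=19380 via (C,hash)
  {ABD}: card=10000; try (B,hash)→4430, (B,merge)→5710, (A,hash)→16180, (B,nl)→32500, (A,nl_idx)→92180, (A,merge)→154430 …(+1); best=4430 via (B,hash)
  {ACD}: card=50000; try (C,merge)→8750, (C,hash)→9950, (C,nl_idx)→54750, (A,hash)→58800, (C,nl)→102500, (A,nl_idx)→454800 …(+2); best=8750 via (C,merge)
  {ABCD}: card=2000000; try (C,hash)→21630, (B,hash)→60430, (C,merge)→158430, (B,merge)→859710, (A,hash)→2023380, (C,nl_idx)→2094430 …(+5); best=21630 via (C,hash)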